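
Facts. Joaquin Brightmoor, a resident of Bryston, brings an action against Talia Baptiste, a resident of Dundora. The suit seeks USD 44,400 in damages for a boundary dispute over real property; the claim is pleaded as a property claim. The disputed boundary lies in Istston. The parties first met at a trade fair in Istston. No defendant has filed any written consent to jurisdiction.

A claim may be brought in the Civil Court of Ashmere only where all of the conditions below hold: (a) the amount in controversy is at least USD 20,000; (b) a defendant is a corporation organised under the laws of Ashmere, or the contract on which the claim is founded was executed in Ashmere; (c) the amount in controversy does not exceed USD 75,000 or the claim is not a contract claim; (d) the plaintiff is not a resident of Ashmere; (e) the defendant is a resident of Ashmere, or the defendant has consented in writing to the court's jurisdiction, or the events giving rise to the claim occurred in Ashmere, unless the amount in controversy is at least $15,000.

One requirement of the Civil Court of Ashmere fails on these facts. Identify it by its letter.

(b)

The Civil Court of Ashmere:
  (a) The amount in controversy is $44,400, which meets the 20,000 dollars floor. Condition met.
  (b) No defendant is a corporation; no contract (and hence no place of execution) is alleged — none of the alternatives is met. Fails.
  (c) The amount in controversy is USD 44,400, within the USD 75,000 ceiling — that alternative is enough. Condition met.
  (d) The plaintiff resides in Bryston, which is not Ashmere. Satisfied.
  (e) The defendant resides in Dundora, not Ashmere; no such written consent has been filed; the operative events occurred in Istston, not Ashmere — no alternative holds. However, the amount in controversy is $44,400, which meets the USD 15,000 floor, so the 'unless' proviso supplies this condition. Condition met.
Only condition (b) fails.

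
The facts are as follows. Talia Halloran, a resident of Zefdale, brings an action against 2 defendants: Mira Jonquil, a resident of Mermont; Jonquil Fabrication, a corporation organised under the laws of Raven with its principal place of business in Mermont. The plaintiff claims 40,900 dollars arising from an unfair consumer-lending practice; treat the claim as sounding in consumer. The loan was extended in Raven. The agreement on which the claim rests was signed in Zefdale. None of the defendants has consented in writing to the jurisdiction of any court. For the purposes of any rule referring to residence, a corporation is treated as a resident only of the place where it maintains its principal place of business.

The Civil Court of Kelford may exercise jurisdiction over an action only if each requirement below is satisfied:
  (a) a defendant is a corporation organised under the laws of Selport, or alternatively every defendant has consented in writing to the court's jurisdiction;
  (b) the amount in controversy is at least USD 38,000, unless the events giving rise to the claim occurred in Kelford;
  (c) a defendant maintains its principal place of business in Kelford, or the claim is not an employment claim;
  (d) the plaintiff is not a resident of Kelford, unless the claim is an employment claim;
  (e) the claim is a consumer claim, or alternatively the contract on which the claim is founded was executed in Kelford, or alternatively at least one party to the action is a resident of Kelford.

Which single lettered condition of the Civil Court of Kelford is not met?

The Civil Court of Kelford:
  (a) The corporate defendant(s) are organised in Raven, not Selport; no such written consent has been filed — no alternative holds. Not met.
  (b) The amount in controversy is USD 40,900, which meets the USD 38,000 floor. Satisfied.
  (c) The claim is a consumer claim, not an employment claim, which satisfies one of the alternatives. Condition met.
  (d) The plaintiff resides in Zefdale, which is not Kelford. Satisfied.
  (e) The claim is a consumer claim, so one alternative holds. Met.
Only condition (a) fails.

(a)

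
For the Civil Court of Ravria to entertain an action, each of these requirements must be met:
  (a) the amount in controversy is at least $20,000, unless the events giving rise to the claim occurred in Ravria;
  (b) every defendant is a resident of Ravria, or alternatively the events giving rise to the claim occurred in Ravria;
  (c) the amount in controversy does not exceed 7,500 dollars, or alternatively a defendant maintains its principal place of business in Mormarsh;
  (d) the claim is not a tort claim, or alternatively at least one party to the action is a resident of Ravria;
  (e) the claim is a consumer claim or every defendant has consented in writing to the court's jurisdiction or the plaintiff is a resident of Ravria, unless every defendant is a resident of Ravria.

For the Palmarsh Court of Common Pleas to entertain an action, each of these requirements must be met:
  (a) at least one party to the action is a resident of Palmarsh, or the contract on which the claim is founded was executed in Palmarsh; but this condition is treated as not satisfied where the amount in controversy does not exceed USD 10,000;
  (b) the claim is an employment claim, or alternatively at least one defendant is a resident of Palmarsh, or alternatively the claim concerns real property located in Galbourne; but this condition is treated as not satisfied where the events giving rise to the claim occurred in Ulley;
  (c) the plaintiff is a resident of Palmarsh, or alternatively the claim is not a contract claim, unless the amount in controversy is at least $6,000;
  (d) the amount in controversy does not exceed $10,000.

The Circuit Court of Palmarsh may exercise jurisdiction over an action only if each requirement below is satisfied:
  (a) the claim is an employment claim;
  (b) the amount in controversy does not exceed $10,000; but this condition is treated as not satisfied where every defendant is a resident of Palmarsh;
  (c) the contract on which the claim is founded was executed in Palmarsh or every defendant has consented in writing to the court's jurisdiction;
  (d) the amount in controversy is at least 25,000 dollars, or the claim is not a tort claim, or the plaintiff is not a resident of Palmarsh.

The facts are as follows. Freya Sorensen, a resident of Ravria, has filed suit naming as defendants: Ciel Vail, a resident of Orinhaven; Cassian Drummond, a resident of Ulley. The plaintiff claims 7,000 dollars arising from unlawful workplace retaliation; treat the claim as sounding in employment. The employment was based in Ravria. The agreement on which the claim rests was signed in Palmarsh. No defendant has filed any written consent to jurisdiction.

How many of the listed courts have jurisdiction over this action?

2

The Civil Court of Ravria:
  (a) The amount in controversy is $7,000, below the 20,000 dollars floor. The proviso rescues it, though: the operative events occurred in Ravria. Met.
  (b) The operative events occurred in Ravria, which satisfies one of the alternatives. Condition met.
  (c) The amount in controversy is 7,000 dollars, within the USD 7,500 ceiling, which satisfies one of the alternatives. Condition met.
  (d) The claim is an employment claim, not a tort claim — that alternative is enough. Met.
  (e) The plaintiff resides in Ravria — that alternative is enough. Condition met.
  → All conditions met; jurisdiction exists.
The Palmarsh Court of Common Pleas:
  (a) The contract was executed in Palmarsh, which satisfies one of the alternatives. But the carve-out bites: the amount in controversy is USD 7,000, within the USD 10,000 ceiling. Condition not met.
  (b) The claim is an employment claim, which satisfies one of the alternatives. And the carve-out is inapplicable — the operative events occurred in Ravria, not Ulley. Met.
  (c) The claim is an employment claim, not a contract claim — that alternative is enough. Met.
  (d) The amount in controversy is 7,000 dollars, within the $10,000 ceiling. Satisfied.
  → At least one condition fails; no jurisdiction.
The Circuit Court of Palmarsh:
  (a) The claim is an employment claim. Met.
  (b) The amount in controversy is USD 7,000, within the $10,000 ceiling. And the carve-out is inapplicable — the defendants reside as follows — Ciel Vail in Orinhaven, Cassian Drummond in Ulley — not all in Palmarsh. Satisfied.
  (c) The contract was executed in Palmarsh, so this disjunct is met. Met.
  (d) The claim is an employment claim, not a tort claim, so one alternative holds. Condition met.
  → Jurisdiction lies.
Courts with jurisdiction: the Civil Court of Ravria, the Circuit Court of Palmarsh — 2 in total.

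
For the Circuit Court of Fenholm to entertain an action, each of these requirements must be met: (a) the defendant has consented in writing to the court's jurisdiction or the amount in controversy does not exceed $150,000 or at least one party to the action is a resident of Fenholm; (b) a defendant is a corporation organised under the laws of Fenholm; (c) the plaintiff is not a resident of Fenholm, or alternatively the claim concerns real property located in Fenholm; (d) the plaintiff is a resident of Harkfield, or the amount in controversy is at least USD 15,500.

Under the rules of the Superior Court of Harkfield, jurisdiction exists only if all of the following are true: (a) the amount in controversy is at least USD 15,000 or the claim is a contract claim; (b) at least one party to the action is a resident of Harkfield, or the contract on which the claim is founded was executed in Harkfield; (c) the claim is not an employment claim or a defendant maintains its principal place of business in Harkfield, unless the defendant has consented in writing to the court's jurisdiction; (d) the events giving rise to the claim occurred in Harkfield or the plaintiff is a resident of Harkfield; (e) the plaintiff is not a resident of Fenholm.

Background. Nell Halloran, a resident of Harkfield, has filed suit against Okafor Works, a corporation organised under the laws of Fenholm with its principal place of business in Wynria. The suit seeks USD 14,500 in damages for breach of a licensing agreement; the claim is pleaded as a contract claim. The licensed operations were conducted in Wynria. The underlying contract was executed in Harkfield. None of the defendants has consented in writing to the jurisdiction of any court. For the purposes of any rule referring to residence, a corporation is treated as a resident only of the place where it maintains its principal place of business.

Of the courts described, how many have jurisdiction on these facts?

2

The Circuit Court of Fenholm:
  (a) The amount in controversy is 14,500 dollars, within the USD 150,000 ceiling — that alternative is enough. Condition met.
  (b) Okafor Works is organised under the laws of Fenholm. Met.
  (c) The plaintiff resides in Harkfield, which is not Fenholm, so this disjunct is met. Met.
  (d) The plaintiff resides in Harkfield, which satisfies one of the alternatives. Met.
  → All conditions met; jurisdiction exists.
The Superior Court of Harkfield:
  (a) The claim is a contract claim — that alternative is enough. Condition met.
  (b) Nell Halloran resides in Harkfield, so this disjunct is met. Condition met.
  (c) The claim is a contract claim, not an employment claim, so this disjunct is met. Condition met.
  (d) The plaintiff resides in Harkfield — that alternative is enough. Condition met.
  (e) The plaintiff resides in Harkfield, which is not Fenholm. Satisfied.
  → Jurisdiction lies.
Courts with jurisdiction: the Circuit Court of Fenholm, the Superior Court of Harkfield — 2 in total.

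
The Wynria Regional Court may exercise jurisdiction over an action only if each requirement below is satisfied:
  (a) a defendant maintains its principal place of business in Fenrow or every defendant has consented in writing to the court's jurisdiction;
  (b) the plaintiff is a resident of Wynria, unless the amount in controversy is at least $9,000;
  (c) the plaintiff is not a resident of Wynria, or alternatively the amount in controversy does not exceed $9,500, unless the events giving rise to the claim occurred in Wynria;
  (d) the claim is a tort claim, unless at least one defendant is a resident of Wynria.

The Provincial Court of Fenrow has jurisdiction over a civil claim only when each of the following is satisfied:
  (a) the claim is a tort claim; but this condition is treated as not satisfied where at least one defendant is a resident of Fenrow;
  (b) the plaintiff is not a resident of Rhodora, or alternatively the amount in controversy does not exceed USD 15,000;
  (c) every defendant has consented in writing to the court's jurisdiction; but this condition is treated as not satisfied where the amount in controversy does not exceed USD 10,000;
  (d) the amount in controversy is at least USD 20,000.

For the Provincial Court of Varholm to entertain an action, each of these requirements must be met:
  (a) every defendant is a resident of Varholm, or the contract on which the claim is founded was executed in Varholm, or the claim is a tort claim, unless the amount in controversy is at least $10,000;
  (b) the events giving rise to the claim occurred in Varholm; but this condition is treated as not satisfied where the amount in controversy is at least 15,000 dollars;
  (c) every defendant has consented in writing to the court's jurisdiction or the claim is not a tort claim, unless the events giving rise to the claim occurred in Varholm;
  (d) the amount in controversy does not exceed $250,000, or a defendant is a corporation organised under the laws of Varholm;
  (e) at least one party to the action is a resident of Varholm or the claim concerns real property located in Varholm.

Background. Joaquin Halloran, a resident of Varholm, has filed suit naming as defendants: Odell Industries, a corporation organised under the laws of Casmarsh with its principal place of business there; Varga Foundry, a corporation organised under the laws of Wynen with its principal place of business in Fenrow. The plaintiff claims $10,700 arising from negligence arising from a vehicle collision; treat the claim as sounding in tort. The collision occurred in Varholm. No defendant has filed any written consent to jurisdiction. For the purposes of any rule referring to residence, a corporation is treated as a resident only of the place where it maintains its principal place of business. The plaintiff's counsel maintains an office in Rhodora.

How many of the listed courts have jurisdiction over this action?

The Wynria Regional Court:
  (a) Varga Foundry has its principal place of business in Fenrow, so this disjunct is met. Met.
  (b) The plaintiff resides in Varholm, not Wynria. The proviso rescues it, though: the amount in controversy is 10,700 dollars, which meets the 9,000 dollars floor. Condition met.
  (c) The plaintiff resides in Varholm, which is not Wynria, so this disjunct is met. Satisfied.
  (d) The claim is a tort claim. Satisfied.
  → Jurisdiction lies.
The Provincial Court of Fenrow:
  (a) The claim is a tort claim. But Varga Foundry resides in Fenrow, triggering the carve-out and defeating this condition. Not satisfied.
  (b) The plaintiff resides in Varholm, which is not Rhodora, so this disjunct is met. Met.
  (c) No such written consent has been filed. Condition not met.
  (d) The amount in controversy is $10,700, below the 20,000 dollars floor. Not satisfied.
  → The court lacks jurisdiction.
The Provincial Court of Varholm:
  (a) The claim is a tort claim — that alternative is enough. Satisfied.
  (b) The operative events occurred in Varholm. The exception is not triggered, since the amount in controversy is 10,700 dollars, below the $15,000 floor. Met.
  (c) No such written consent has been filed; the claim is a tort claim — none of the alternatives is met. But the operative events occurred in Varholm, and the 'unless' clause therefore excuses the requirement. Condition met.
  (d) The amount in controversy is USD 10,700, within the 250,000 dollars ceiling, which satisfies one of the alternatives. Satisfied.
  (e) Joaquin Halloran resides in Varholm, which satisfies one of the alternatives. Condition met.
  → Every requirement is satisfied — jurisdiction.
Courts with jurisdiction: the Wynria Regional Court, the Provincial Court of Varholm — 2 in total.

2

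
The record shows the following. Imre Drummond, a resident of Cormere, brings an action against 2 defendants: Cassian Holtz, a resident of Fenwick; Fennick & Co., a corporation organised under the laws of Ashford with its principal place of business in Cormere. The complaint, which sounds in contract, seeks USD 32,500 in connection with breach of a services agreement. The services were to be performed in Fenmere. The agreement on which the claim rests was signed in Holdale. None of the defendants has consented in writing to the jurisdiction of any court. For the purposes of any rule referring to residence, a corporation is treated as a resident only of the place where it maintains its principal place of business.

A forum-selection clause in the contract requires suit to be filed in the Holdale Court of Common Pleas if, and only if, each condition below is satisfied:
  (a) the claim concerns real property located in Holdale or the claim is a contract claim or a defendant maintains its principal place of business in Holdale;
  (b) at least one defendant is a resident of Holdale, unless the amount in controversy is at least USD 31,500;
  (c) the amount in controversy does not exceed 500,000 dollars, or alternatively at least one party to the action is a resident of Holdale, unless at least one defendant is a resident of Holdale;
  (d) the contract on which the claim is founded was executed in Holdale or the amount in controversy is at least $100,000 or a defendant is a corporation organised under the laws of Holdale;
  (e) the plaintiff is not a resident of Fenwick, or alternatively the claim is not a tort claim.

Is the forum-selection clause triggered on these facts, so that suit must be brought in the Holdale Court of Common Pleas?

The Holdale Court of Common Pleas:
  (a) The claim is a contract claim, so one alternative holds. Condition met.
  (b) No defendant resides in Holdale (they reside in Fenwick, Cormere). However, the amount in controversy is $32,500, which meets the $31,500 floor, so the 'unless' proviso supplies this condition. Met.
  (c) The amount in controversy is $32,500, within the $500,000 ceiling — that alternative is enough. Satisfied.
  (d) The contract was executed in Holdale, so one alternative holds. Satisfied.
  (e) The plaintiff resides in Cormere, which is not Fenwick — that alternative is enough. Condition met.
  → The clause applies.

Yes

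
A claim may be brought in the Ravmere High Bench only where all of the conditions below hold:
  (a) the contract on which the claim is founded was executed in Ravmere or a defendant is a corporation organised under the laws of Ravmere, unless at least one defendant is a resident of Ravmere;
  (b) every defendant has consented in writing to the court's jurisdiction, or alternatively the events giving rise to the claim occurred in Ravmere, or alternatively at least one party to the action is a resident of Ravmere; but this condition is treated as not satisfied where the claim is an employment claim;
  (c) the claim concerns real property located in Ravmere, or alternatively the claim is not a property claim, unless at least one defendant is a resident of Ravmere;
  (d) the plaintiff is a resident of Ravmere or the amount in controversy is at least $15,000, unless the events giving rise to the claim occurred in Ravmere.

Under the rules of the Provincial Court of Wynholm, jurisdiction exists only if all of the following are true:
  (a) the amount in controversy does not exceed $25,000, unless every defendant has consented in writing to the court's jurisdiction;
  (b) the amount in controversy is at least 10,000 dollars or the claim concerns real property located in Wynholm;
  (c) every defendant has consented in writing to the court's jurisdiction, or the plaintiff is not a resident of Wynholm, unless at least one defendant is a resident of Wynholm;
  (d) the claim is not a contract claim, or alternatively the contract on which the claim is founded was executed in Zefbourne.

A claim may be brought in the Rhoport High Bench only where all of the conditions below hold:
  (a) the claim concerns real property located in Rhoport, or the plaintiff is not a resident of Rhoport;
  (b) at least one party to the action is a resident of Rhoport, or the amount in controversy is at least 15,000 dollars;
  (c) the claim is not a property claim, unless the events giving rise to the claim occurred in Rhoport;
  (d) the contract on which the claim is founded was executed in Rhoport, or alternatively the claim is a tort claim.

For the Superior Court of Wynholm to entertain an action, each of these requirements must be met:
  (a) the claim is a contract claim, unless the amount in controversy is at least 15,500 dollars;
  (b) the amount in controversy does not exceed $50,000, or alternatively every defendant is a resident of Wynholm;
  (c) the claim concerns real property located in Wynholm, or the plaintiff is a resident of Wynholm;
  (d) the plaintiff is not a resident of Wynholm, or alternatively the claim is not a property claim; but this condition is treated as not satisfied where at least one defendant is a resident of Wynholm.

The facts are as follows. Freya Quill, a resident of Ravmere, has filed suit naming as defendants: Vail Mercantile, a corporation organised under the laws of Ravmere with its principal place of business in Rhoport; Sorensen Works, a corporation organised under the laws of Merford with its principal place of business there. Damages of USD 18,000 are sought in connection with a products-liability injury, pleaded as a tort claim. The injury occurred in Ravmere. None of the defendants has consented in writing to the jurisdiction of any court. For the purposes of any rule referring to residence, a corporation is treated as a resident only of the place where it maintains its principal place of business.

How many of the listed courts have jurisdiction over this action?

The Ravmere High Bench:
  (a) Vail Mercantile is organised under the laws of Ravmere, so this disjunct is met. Met.
  (b) The operative events occurred in Ravmere, so this disjunct is met. The exception is not triggered, since the claim is a tort claim, not an employment claim. Met.
  (c) The claim is a tort claim, not a property claim, so one alternative holds. Met.
  (d) The plaintiff resides in Ravmere, which satisfies one of the alternatives. Condition met.
  → Every requirement is satisfied — jurisdiction.
The Provincial Court of Wynholm:
  (a) The amount in controversy is USD 18,000, within the 25,000 dollars ceiling. Met.
  (b) The amount in controversy is USD 18,000, which meets the USD 10,000 floor — that alternative is enough. Met.
  (c) The plaintiff resides in Ravmere, which is not Wynholm, which satisfies one of the alternatives. Met.
  (d) The claim is a tort claim, not a contract claim, so this disjunct is met. Satisfied.
  → Jurisdiction lies.
The Rhoport High Bench:
  (a) The plaintiff resides in Ravmere, which is not Rhoport — that alternative is enough. Condition met.
  (b) Vail Mercantile resides in Rhoport, so this disjunct is met. Condition met.
  (c) The claim is a tort claim, not a property claim. Condition met.
  (d) The claim is a tort claim — that alternative is enough. Condition met.
  → The court has jurisdiction.
The Superior Court of Wynholm:
  (a) The claim is a tort claim, not a contract claim. The proviso rescues it, though: the amount in controversy is 18,000 dollars, which meets the 15,500 dollars floor. Satisfied.
  (b) The amount in controversy is 18,000 dollars, within the USD 50,000 ceiling — that alternative is enough. Satisfied.
  (c) The claim does not concern real property; the plaintiff resides in Ravmere, not Wynholm — every alternative fails. Condition not met.
  (d) The plaintiff resides in Ravmere, which is not Wynholm, so one alternative holds. The exception is not triggered, since no defendant resides in Wynholm (they reside in Rhoport, Merford). Satisfied.
  → No jurisdiction.
Courts with jurisdiction: the Ravmere High Bench, the Provincial Court of Wynholm, the Rhoport High Bench — 3 in total.

3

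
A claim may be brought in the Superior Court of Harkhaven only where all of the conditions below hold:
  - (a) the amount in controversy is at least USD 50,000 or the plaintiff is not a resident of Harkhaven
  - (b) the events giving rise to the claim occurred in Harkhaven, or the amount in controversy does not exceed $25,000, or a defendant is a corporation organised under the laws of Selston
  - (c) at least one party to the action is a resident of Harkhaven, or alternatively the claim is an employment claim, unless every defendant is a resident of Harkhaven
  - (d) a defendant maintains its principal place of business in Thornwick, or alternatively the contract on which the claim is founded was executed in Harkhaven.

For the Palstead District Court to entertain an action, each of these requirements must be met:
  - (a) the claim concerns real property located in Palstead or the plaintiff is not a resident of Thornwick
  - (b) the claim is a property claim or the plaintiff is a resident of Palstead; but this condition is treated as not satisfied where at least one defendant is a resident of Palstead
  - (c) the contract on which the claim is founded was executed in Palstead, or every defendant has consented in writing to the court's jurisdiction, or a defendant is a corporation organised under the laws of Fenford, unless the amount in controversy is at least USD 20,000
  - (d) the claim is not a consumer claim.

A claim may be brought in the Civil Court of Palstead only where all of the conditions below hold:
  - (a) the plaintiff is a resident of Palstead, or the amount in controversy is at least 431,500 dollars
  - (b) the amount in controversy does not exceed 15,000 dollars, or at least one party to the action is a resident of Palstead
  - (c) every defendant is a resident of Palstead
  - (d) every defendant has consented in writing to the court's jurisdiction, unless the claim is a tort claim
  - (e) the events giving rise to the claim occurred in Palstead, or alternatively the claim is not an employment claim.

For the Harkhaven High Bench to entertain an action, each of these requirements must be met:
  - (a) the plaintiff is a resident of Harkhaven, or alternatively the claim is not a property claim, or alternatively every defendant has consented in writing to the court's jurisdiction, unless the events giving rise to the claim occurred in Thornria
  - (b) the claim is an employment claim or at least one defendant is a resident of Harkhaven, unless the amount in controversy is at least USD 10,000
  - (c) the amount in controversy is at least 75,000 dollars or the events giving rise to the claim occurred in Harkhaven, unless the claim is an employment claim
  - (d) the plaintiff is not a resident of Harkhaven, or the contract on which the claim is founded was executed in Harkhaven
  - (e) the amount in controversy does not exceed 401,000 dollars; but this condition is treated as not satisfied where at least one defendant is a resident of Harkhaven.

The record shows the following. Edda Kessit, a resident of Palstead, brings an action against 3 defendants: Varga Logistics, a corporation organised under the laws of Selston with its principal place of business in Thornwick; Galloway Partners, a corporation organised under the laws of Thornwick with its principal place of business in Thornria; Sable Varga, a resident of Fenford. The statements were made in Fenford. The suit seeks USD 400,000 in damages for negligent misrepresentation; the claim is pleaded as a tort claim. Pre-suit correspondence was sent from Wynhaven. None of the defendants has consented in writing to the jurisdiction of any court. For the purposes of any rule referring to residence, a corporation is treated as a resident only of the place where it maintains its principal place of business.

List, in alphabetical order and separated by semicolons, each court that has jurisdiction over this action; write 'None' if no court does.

the Harkhaven High Bench; the Palstead District Court

The Superior Court of Harkhaven:
  (a) The amount in controversy is 400,000 dollars, which meets the USD 50,000 floor — that alternative is enough. Satisfied.
  (b) Varga Logistics is organised under the laws of Selston, which satisfies one of the alternatives. Satisfied.
  (c) No party resides in Harkhaven; the claim is a tort claim, not an employment claim — none of the alternatives is met. The proviso offers no rescue either, since the defendants reside as follows — Varga Logistics in Thornwick, Galloway Partners in Thornria, Sable Varga in Fenford — not all in Harkhaven. Not met.
  (d) Varga Logistics has its principal place of business in Thornwick — that alternative is enough. Satisfied.
  → Not every requirement is met — no jurisdiction.
The Palstead District Court:
  (a) The plaintiff resides in Palstead, which is not Thornwick, so this disjunct is met. Condition met.
  (b) The plaintiff resides in Palstead, so one alternative holds. The exception is not triggered, since no defendant resides in Palstead (they reside in Thornwick, Thornria, Fenford). Met.
  (c) No contract (and hence no place of execution) is alleged; no such written consent has been filed; the corporate defendant(s) are organised in Selston, Thornwick, not Fenford — no alternative holds. The proviso rescues it, though: the amount in controversy is $400,000, which meets the $20,000 floor. Condition met.
  (d) The claim is a tort claim, not a consumer claim. Met.
  → The court has jurisdiction.
The Civil Court of Palstead:
  (a) The plaintiff resides in Palstead, which satisfies one of the alternatives. Condition met.
  (b) Edda Kessit resides in Palstead, so this disjunct is met. Met.
  (c) The defendants reside as follows — Varga Logistics in Thornwick, Galloway Partners in Thornria, Sable Varga in Fenford — not all in Palstead. Not met.
  (d) No such written consent has been filed. The proviso rescues it, though: the claim is a tort claim. Satisfied.
  (e) The claim is a tort claim, not an employment claim, so this disjunct is met. Satisfied.
  → No jurisdiction.
The Harkhaven High Bench:
  (a) The claim is a tort claim, not a property claim — that alternative is enough. Satisfied.
  (b) The claim is a tort claim, not an employment claim; no defendant resides in Harkhaven (they reside in Thornwick, Thornria, Fenford) — no alternative holds. But the amount in controversy is USD 400,000, which meets the USD 10,000 floor, and the 'unless' clause therefore excuses the requirement. Met.
  (c) The amount in controversy is $400,000, which meets the USD 75,000 floor, so one alternative holds. Met.
  (d) The plaintiff resides in Palstead, which is not Harkhaven, which satisfies one of the alternatives. Condition met.
  (e) The amount in controversy is 400,000 dollars, within the 401,000 dollars ceiling. And the carve-out is inapplicable — no defendant resides in Harkhaven (they reside in Thornwick, Thornria, Fenford). Met.
  → Every requirement is satisfied — jurisdiction.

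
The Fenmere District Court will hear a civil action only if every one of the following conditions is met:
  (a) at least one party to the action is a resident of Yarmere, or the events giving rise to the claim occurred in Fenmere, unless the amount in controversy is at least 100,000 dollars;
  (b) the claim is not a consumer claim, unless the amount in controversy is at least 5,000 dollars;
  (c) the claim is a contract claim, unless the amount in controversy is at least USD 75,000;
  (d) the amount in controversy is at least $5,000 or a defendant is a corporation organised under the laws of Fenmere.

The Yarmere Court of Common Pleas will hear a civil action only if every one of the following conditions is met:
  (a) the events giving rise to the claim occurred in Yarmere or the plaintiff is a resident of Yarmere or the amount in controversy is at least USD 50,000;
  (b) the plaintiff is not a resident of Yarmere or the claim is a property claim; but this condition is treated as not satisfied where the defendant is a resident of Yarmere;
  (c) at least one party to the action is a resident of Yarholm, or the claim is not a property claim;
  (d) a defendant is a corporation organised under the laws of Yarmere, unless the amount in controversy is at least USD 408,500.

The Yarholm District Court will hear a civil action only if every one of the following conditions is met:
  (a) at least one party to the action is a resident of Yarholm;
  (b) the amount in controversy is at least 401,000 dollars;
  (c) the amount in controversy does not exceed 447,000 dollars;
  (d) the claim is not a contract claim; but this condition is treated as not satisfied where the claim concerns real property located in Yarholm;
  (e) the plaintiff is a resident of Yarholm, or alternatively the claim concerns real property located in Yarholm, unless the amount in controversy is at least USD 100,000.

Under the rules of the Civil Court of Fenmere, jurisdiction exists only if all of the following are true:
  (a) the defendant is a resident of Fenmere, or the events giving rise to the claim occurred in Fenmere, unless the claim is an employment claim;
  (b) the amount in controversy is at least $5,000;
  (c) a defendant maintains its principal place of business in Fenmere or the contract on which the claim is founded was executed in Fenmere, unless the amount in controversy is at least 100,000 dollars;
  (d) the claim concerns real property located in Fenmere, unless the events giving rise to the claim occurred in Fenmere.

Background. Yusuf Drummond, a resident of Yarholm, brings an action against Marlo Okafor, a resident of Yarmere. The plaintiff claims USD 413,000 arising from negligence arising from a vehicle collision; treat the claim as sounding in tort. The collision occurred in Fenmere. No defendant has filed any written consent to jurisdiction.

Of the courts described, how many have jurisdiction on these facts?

The Fenmere District Court:
  (a) Marlo Okafor resides in Yarmere — that alternative is enough. Satisfied.
  (b) The claim is a tort claim, not a consumer claim. Satisfied.
  (c) The claim is a tort claim, not a contract claim. However, the amount in controversy is 413,000 dollars, which meets the 75,000 dollars floor, so the 'unless' proviso supplies this condition. Condition met.
  (d) The amount in controversy is USD 413,000, which meets the 5,000 dollars floor, which satisfies one of the alternatives. Condition met.
  → Jurisdiction lies.
The Yarmere Court of Common Pleas:
  (a) The amount in controversy is $413,000, which meets the $50,000 floor, so one alternative holds. Met.
  (b) The plaintiff resides in Yarholm, which is not Yarmere, so this disjunct is met. But the carve-out bites: the defendant resides in Yarmere. Not satisfied.
  (c) Yusuf Drummond resides in Yarholm — that alternative is enough. Satisfied.
  (d) No defendant is a corporation. However, the amount in controversy is USD 413,000, which meets the USD 408,500 floor, so the 'unless' proviso supplies this condition. Satisfied.
  → No jurisdiction.
The Yarholm District Court:
  (a) Yusuf Drummond resides in Yarholm. Condition met.
  (b) The amount in controversy is 413,000 dollars, which meets the 401,000 dollars floor. Met.
  (c) The amount in controversy is $413,000, within the $447,000 ceiling. Met.
  (d) The claim is a tort claim, not a contract claim. The carve-out does not apply: the claim does not concern real property. Met.
  (e) The plaintiff resides in Yarholm, so this disjunct is met. Condition met.
  → All conditions met; jurisdiction exists.
The Civil Court of Fenmere:
  (a) The operative events occurred in Fenmere, so this disjunct is met. Satisfied.
  (b) The amount in controversy is USD 413,000, which meets the USD 5,000 floor. Satisfied.
  (c) No defendant is a corporation; no contract (and hence no place of execution) is alleged — no alternative holds. The proviso rescues it, though: the amount in controversy is $413,000, which meets the USD 100,000 floor. Satisfied.
  (d) The claim does not concern real property. The proviso rescues it, though: the operative events occurred in Fenmere. Satisfied.
  → The court has jurisdiction.
Courts with jurisdiction: the Fenmere District Court, the Yarholm District Court, the Civil Court of Fenmere — 3 in total.

3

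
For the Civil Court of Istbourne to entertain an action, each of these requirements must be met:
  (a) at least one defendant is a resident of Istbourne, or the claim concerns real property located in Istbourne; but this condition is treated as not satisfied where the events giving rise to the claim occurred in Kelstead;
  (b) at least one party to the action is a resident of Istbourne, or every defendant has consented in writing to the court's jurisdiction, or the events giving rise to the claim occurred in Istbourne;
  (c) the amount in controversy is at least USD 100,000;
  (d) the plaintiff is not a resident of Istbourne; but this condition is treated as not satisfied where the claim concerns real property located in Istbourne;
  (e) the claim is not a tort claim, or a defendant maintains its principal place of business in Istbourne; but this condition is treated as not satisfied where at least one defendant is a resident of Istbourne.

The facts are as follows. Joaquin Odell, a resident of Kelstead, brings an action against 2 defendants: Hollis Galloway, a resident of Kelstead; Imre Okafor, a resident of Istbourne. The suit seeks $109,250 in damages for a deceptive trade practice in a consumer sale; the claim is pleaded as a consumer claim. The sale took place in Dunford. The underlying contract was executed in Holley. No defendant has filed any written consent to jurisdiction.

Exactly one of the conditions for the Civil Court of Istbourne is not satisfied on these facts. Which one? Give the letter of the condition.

(e)

The Civil Court of Istbourne:
  (a) Imre Okafor resides in Istbourne, which satisfies one of the alternatives. And the carve-out is inapplicable — the operative events occurred in Dunford, not Kelstead. Condition met.
  (b) Imre Okafor resides in Istbourne, so this disjunct is met. Satisfied.
  (c) The amount in controversy is 109,250 dollars, which meets the USD 100,000 floor. Condition met.
  (d) The plaintiff resides in Kelstead, which is not Istbourne. The carve-out does not apply: the claim does not concern real property. Condition met.
  (e) The claim is a consumer claim, not a tort claim, which satisfies one of the alternatives. However, Imre Okafor resides in Istbourne, which falls within the stated exception and so defeats the condition. Not satisfied.
Only condition (e) fails.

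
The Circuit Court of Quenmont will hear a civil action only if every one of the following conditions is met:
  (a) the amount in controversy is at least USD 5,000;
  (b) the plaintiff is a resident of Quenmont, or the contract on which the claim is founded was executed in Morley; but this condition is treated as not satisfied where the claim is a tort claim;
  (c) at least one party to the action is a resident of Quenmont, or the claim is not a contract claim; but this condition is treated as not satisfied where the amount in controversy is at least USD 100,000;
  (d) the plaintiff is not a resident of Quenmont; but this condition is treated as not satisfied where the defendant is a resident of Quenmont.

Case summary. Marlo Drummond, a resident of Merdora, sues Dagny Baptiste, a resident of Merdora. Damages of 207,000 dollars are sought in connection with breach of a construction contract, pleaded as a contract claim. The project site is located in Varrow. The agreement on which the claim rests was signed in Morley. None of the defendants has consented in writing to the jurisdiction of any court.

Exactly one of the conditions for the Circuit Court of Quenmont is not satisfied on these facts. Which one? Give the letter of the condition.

(c)

The Circuit Court of Quenmont:
  (a) The amount in controversy is 207,000 dollars, which meets the 5,000 dollars floor. Met.
  (b) The contract was executed in Morley, which satisfies one of the alternatives. The carve-out does not apply: the claim is a contract claim, not a tort claim. Satisfied.
  (c) No party resides in Quenmont; the claim is a contract claim — none of the alternatives is met. Condition not met.
  (d) The plaintiff resides in Merdora, which is not Quenmont. And the carve-out is inapplicable — the defendant resides in Merdora, not Quenmont. Satisfied.
Only condition (c) fails.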